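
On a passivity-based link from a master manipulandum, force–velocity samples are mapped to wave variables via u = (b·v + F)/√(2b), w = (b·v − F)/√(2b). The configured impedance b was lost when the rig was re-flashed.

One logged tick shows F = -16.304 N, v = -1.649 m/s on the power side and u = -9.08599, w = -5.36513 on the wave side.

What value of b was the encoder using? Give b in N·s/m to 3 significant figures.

b = 38.4 N·s/m

u + w = -14.4511;  u + w = √(2b)·v, so √(2b) = -14.4511/(-1.649) = 8.7636.
b = (√(2b))²/2 = 76.8001/2 = 38.4000.
(Check via u − w = 2F/√(2b): u − w = -3.7209, 2F/√(2b) = -3.7209.)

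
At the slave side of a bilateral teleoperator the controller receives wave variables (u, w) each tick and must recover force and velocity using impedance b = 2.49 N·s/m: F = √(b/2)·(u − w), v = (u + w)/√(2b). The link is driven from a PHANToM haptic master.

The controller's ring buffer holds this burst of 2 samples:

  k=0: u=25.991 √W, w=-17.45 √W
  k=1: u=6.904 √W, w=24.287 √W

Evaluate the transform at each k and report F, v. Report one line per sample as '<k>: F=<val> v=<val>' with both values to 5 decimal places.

k=0: u−w=43.44100, u+w=8.54100; √(b/2)=1.11580, √(2b)=2.23159; F=1.11580×43.441=48.47128, v=8.54100/2.23159=3.82731
k=1: u−w=-17.38300, u+w=31.19100; √(b/2)=1.11580, √(2b)=2.23159; F=1.11580×(-17.383)=-19.39588, v=31.19100/2.23159=13.97702

0: F=48.47128 v=3.82731
1: F=-19.39588 v=13.97702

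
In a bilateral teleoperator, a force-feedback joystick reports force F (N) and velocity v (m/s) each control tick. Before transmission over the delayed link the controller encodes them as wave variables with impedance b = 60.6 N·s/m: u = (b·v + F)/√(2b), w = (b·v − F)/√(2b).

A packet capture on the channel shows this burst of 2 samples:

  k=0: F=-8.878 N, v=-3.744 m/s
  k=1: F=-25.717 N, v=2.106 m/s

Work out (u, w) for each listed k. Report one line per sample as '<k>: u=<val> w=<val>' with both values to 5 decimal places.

0: u=-21.41544 w=-19.80259
1: u=9.25659 w=13.92855

k=0: b·v=60.6×(-3.744)=-226.88640; √(2b)=11.00909; u=(-226.88640+(-8.878))/11.00909=-21.41544, w=(-226.88640−(-8.878))/11.00909=-19.80259
k=1: b·v=60.6×2.106=127.62360; √(2b)=11.00909; u=(127.62360+(-25.717))/11.00909=9.25659, w=(127.62360−(-25.717))/11.00909=13.92855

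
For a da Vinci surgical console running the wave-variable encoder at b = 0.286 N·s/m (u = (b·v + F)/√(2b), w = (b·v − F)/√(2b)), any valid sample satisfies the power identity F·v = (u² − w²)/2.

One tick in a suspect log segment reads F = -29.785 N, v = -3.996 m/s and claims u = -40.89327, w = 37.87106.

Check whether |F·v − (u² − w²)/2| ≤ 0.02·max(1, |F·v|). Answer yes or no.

F·v = (-29.785)×(-3.996) = 119.0209 W.
(u² − w²)/2 = (1672.2595 − 1434.2172)/2 = 119.0212 W.
|Δ| = 0.0003;  2% of max(1, |F·v|) = 2.3804.

yes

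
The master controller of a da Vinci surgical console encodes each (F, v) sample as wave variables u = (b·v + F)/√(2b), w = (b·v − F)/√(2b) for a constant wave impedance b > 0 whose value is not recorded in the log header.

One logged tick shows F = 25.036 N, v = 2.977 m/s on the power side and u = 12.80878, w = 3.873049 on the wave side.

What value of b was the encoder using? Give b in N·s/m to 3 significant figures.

u + w = 16.681829;  u + w = √(2b)·v, so √(2b) = 16.681829/2.977 = 5.603570.
b = (√(2b))²/2 = 31.400001/2 = 15.700000.
(Check via u − w = 2F/√(2b): u − w = 8.935731, 2F/√(2b) = 8.935731.)

b = 15.7 N·s/m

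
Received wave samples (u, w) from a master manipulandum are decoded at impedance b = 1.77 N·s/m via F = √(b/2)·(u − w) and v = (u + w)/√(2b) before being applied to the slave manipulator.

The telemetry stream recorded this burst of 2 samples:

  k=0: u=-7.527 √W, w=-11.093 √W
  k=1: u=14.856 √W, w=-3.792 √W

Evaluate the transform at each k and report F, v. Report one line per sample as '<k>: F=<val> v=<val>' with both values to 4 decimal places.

k=0: u−w=3.5660, u+w=-18.6200; √(b/2)=0.9407, √(2b)=1.8815; F=0.9407×3.566=3.3547, v=-18.6200/1.8815=-9.8964
k=1: u−w=18.6480, u+w=11.0640; √(b/2)=0.9407, √(2b)=1.8815; F=0.9407×18.648=17.5430, v=11.0640/1.8815=5.8804

0: F=3.3547 v=-9.8964
1: F=17.5430 v=5.8804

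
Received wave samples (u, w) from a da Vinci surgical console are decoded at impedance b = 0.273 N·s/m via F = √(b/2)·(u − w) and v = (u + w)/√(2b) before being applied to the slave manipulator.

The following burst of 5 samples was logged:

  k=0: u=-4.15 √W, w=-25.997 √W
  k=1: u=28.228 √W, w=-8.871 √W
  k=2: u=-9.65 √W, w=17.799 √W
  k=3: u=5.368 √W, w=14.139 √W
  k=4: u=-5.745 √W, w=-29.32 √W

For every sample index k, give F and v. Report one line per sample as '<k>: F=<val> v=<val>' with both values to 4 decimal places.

k=0: u−w=21.8470, u+w=-30.1470; √(b/2)=0.3695, √(2b)=0.7389; F=0.3695×21.847=8.0716, v=-30.1470/0.7389=-40.7988
k=1: u−w=37.0990, u+w=19.3570; √(b/2)=0.3695, √(2b)=0.7389; F=0.3695×37.099=13.7066, v=19.3570/0.7389=26.1964
k=2: u−w=-27.4490, u+w=8.1490; √(b/2)=0.3695, √(2b)=0.7389; F=0.3695×(-27.449)=-10.1413, v=8.1490/0.7389=11.0283
k=3: u−w=-8.7710, u+w=19.5070; √(b/2)=0.3695, √(2b)=0.7389; F=0.3695×(-8.771)=-3.2405, v=19.5070/0.7389=26.3994
k=4: u−w=23.5750, u+w=-35.0650; √(b/2)=0.3695, √(2b)=0.7389; F=0.3695×23.575=8.7100, v=-35.0650/0.7389=-47.4545

0: F=8.0716 v=-40.7988
1: F=13.7066 v=26.1964
2: F=-10.1413 v=11.0283
3: F=-3.2405 v=26.3994
4: F=8.7100 v=-47.4545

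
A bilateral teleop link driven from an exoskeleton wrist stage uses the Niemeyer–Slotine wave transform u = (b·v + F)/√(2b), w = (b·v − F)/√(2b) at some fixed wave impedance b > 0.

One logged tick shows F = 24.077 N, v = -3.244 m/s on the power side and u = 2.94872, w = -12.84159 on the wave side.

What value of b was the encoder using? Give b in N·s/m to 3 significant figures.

b = 4.65 N·s/m

u + w = -9.8929;  u + w = √(2b)·v, so √(2b) = -9.8929/(-3.244) = 3.0496.
b = (√(2b))²/2 = 9.3000/2 = 4.6500.
(Check via u − w = 2F/√(2b): u − w = 15.7903, 2F/√(2b) = 15.7903.)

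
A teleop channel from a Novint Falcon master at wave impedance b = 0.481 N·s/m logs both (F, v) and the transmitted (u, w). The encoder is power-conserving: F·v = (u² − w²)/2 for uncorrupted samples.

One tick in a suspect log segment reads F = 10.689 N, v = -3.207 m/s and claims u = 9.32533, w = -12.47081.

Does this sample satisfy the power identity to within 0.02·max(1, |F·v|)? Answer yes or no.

yes

F·v = 10.689×(-3.207) = -34.27962 W.
(u² − w²)/2 = (86.96178 − 155.52110)/2 = -34.27966 W.
|Δ| = 0.00004;  2% of max(1, |F·v|) = 0.68559.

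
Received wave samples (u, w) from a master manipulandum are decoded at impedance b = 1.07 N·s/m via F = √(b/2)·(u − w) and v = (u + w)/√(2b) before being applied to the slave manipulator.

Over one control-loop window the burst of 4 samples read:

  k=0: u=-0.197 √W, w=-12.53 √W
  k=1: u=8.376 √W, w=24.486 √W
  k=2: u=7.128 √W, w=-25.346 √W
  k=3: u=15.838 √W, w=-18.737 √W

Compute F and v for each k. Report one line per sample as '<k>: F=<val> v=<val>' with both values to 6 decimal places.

k=0: u−w=12.333000, u+w=-12.727000; √(b/2)=0.731437, √(2b)=1.462874; F=0.731437×12.333=9.020812, v=-12.727000/1.462874=-8.699998
k=1: u−w=-16.110000, u+w=32.862000; √(b/2)=0.731437, √(2b)=1.462874; F=0.731437×(-16.11)=-11.783449, v=32.862000/1.462874=22.464001
k=2: u−w=32.474000, u+w=-18.218000; √(b/2)=0.731437, √(2b)=1.462874; F=0.731437×32.474=23.752683, v=-18.218000/1.462874=-12.453568
k=3: u−w=34.575000, u+w=-2.899000; √(b/2)=0.731437, √(2b)=1.462874; F=0.731437×34.575=25.289432, v=-2.899000/1.462874=-1.981716

0: F=9.020812 v=-8.699998
1: F=-11.783449 v=22.464001
2: F=23.752683 v=-12.453568
3: F=25.289432 v=-1.981716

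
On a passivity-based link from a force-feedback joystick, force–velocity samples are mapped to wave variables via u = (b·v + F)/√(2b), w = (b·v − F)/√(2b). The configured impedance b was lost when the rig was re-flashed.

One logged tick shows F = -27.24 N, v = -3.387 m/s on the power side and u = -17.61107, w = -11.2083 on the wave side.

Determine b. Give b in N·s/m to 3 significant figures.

u + w = -28.8194;  u + w = √(2b)·v, so √(2b) = -28.8194/(-3.387) = 8.5088.
b = (√(2b))²/2 = 72.4000/2 = 36.2000.
(Check via u − w = 2F/√(2b): u − w = -6.4028, 2F/√(2b) = -6.4028.)

b = 36.2 N·s/m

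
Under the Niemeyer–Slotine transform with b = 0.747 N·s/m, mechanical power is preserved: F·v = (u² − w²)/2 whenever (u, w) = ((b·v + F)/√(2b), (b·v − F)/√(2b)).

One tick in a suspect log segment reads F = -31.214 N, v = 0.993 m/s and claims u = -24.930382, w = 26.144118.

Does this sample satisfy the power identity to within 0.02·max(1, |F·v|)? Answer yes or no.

F·v = (-31.214)×0.993 = -30.995502 W.
(u² − w²)/2 = (621.523947 − 683.514906)/2 = -30.995480 W.
|Δ| = 0.000022;  2% of max(1, |F·v|) = 0.619910.

yes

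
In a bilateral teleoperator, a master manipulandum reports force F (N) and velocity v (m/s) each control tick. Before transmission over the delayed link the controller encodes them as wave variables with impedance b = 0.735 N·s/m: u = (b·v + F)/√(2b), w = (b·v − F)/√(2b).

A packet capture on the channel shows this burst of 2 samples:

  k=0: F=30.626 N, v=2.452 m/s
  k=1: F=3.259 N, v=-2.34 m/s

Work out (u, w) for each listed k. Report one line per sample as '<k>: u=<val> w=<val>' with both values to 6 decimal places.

0: u=26.746345 w=-23.773453
1: u=1.269428 w=-4.106528

k=0: b·v=0.735×2.452=1.802220; √(2b)=1.212436; u=(1.802220+30.626)/1.212436=26.746345, w=(1.802220−30.626)/1.212436=-23.773453
k=1: b·v=0.735×(-2.34)=-1.719900; √(2b)=1.212436; u=(-1.719900+3.259)/1.212436=1.269428, w=(-1.719900−3.259)/1.212436=-4.106528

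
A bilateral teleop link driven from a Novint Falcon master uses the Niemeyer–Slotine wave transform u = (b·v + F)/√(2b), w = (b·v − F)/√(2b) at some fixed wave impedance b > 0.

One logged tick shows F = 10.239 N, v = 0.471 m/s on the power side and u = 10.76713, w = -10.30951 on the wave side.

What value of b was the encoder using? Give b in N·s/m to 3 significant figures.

u + w = 0.4576;  u + w = √(2b)·v, so √(2b) = 0.4576/0.471 = 0.9716.
b = (√(2b))²/2 = 0.9440/2 = 0.4720.
(Check via u − w = 2F/√(2b): u − w = 21.0766, 2F/√(2b) = 21.0767.)

b = 0.472 N·s/m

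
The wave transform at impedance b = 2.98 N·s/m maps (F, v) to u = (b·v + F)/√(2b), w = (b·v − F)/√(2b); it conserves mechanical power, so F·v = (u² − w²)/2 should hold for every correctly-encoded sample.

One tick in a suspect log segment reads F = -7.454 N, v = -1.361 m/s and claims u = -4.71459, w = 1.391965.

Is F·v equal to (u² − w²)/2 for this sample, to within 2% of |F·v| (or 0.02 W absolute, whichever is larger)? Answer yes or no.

F·v = (-7.454)×(-1.361) = 10.144894 W.
(u² − w²)/2 = (22.227359 − 1.937567)/2 = 10.144896 W.
|Δ| = 0.000002;  2% of max(1, |F·v|) = 0.202898.

yes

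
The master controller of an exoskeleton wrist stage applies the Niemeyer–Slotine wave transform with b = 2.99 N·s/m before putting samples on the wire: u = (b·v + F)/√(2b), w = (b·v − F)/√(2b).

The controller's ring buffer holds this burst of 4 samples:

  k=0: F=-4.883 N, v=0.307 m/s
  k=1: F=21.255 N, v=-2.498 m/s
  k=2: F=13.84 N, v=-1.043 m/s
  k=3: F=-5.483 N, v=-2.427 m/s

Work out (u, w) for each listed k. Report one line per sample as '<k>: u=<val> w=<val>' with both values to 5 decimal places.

0: u=-1.62144 w=2.37218
1: u=5.63751 w=-11.74613
2: u=4.38432 w=-6.93487
3: u=-5.20966 w=-0.72533

k=0: b·v=2.99×0.307=0.91793; √(2b)=2.44540; u=(0.91793+(-4.883))/2.44540=-1.62144, w=(0.91793−(-4.883))/2.44540=2.37218
k=1: b·v=2.99×(-2.498)=-7.46902; √(2b)=2.44540; u=(-7.46902+21.255)/2.44540=5.63751, w=(-7.46902−21.255)/2.44540=-11.74613
k=2: b·v=2.99×(-1.043)=-3.11857; √(2b)=2.44540; u=(-3.11857+13.84)/2.44540=4.38432, w=(-3.11857−13.84)/2.44540=-6.93487
k=3: b·v=2.99×(-2.427)=-7.25673; √(2b)=2.44540; u=(-7.25673+(-5.483))/2.44540=-5.20966, w=(-7.25673−(-5.483))/2.44540=-0.72533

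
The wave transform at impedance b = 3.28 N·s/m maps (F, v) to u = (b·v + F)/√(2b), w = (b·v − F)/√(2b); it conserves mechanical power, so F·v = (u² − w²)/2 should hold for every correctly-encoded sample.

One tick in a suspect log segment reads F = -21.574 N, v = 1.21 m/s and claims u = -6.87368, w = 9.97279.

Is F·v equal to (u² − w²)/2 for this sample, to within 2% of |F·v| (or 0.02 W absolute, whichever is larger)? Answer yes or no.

F·v = (-21.574)×1.21 = -26.1045 W.
(u² − w²)/2 = (47.2475 − 99.4565)/2 = -26.1045 W.
|Δ| = 0.0000;  2% of max(1, |F·v|) = 0.5221.

yes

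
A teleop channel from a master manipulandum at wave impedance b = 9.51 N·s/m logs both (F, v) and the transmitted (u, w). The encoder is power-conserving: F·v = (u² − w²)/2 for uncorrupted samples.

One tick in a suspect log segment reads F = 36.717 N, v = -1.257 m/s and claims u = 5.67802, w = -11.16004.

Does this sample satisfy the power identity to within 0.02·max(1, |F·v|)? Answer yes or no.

F·v = 36.717×(-1.257) = -46.15327 W.
(u² − w²)/2 = (32.23991 − 124.54649)/2 = -46.15329 W.
|Δ| = 0.00002;  2% of max(1, |F·v|) = 0.92307.

yes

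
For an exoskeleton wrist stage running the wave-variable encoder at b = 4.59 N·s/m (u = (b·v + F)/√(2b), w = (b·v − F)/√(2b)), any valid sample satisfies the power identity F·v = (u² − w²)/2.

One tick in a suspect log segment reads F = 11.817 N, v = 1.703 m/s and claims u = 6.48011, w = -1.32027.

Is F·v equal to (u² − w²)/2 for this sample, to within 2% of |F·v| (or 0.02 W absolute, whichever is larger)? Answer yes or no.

F·v = 11.817×1.703 = 20.1244 W.
(u² − w²)/2 = (41.9918 − 1.7431)/2 = 20.1244 W.
|Δ| = 0.0000;  2% of max(1, |F·v|) = 0.4025.

yes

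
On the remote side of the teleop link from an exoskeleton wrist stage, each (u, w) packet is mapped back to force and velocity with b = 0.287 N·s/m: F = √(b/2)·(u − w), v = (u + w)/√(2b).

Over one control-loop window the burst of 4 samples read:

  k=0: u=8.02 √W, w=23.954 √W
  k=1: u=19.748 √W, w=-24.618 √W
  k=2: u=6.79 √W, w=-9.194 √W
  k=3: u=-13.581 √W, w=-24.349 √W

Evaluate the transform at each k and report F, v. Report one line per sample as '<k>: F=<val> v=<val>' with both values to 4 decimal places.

k=0: u−w=-15.9340, u+w=31.9740; √(b/2)=0.3788, √(2b)=0.7576; F=0.3788×(-15.934)=-6.0360, v=31.9740/0.7576=42.2028
k=1: u−w=44.3660, u+w=-4.8700; √(b/2)=0.3788, √(2b)=0.7576; F=0.3788×44.366=16.8065, v=-4.8700/0.7576=-6.4280
k=2: u−w=15.9840, u+w=-2.4040; √(b/2)=0.3788, √(2b)=0.7576; F=0.3788×15.984=6.0550, v=-2.4040/0.7576=-3.1731
k=3: u−w=10.7680, u+w=-37.9300; √(b/2)=0.3788, √(2b)=0.7576; F=0.3788×10.768=4.0791, v=-37.9300/0.7576=-50.0642

0: F=-6.0360 v=42.2028
1: F=16.8065 v=-6.4280
2: F=6.0550 v=-3.1731
3: F=4.0791 v=-50.0642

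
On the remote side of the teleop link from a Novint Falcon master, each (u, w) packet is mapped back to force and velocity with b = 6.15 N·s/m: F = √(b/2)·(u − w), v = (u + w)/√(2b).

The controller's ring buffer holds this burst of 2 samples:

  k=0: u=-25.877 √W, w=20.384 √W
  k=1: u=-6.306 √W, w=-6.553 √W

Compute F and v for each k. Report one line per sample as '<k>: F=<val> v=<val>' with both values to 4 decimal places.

k=0: u−w=-46.2610, u+w=-5.4930; √(b/2)=1.7536, √(2b)=3.5071; F=1.7536×(-46.261)=-81.1218, v=-5.4930/3.5071=-1.5662
k=1: u−w=0.2470, u+w=-12.8590; √(b/2)=1.7536, √(2b)=3.5071; F=1.7536×0.247=0.4331, v=-12.8590/3.5071=-3.6665

0: F=-81.1218 v=-1.5662
1: F=0.4331 v=-3.6665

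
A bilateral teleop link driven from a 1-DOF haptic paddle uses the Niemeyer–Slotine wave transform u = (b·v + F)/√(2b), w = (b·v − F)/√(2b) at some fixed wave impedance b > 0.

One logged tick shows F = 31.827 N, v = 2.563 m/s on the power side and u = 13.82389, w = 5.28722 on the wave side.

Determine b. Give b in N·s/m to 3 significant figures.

b = 27.8 N·s/m

u + w = 19.1111;  u + w = √(2b)·v, so √(2b) = 19.1111/2.563 = 7.4565.
b = (√(2b))²/2 = 55.6000/2 = 27.8000.
(Check via u − w = 2F/√(2b): u − w = 8.5367, 2F/√(2b) = 8.5367.)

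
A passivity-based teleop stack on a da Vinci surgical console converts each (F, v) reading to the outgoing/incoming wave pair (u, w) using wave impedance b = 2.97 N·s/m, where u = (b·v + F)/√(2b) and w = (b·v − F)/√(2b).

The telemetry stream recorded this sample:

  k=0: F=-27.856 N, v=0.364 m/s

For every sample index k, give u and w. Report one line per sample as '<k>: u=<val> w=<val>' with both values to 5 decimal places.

0: u=-10.98588 w=11.87303

k=0: b·v=2.97×0.364=1.08108; √(2b)=2.43721; u=(1.08108+(-27.856))/2.43721=-10.98588, w=(1.08108−(-27.856))/2.43721=11.87303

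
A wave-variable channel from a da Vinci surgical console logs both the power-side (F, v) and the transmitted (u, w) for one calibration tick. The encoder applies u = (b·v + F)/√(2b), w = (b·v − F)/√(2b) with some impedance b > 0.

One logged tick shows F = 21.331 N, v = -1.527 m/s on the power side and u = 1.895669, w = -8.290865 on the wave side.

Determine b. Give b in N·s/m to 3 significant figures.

u + w = -6.395196;  u + w = √(2b)·v, so √(2b) = -6.395196/(-1.527) = 4.188079.
b = (√(2b))²/2 = 17.540002/2 = 8.770001.
(Check via u − w = 2F/√(2b): u − w = 10.186534, 2F/√(2b) = 10.186533.)

b = 8.77 N·s/m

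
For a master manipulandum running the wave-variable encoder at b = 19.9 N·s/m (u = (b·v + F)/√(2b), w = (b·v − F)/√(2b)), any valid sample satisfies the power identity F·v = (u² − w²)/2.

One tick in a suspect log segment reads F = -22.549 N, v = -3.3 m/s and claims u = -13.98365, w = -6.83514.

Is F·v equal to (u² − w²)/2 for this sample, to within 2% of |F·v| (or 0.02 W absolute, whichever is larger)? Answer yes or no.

yes

F·v = (-22.549)×(-3.3) = 74.41170 W.
(u² − w²)/2 = (195.54247 − 46.71914)/2 = 74.41166 W.
|Δ| = 0.00004;  2% of max(1, |F·v|) = 1.48823.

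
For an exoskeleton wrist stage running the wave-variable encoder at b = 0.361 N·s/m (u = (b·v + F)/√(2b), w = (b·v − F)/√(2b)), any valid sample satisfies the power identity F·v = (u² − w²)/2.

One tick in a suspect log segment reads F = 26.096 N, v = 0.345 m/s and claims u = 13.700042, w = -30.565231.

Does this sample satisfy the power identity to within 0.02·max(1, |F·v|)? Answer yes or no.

no

F·v = 26.096×0.345 = 9.003120 W.
(u² − w²)/2 = (187.691151 − 934.233346)/2 = -373.271098 W.
|Δ| = 382.274218;  2% of max(1, |F·v|) = 0.180062.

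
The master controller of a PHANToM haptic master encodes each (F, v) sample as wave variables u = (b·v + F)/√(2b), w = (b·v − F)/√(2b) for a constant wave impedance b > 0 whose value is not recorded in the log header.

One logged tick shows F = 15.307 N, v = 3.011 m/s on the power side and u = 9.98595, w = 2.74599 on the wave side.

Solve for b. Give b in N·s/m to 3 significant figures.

u + w = 12.7319;  u + w = √(2b)·v, so √(2b) = 12.7319/3.011 = 4.2285.
b = (√(2b))²/2 = 17.8800/2 = 8.9400.
(Check via u − w = 2F/√(2b): u − w = 7.2400, 2F/√(2b) = 7.2400.)

b = 8.94 N·s/m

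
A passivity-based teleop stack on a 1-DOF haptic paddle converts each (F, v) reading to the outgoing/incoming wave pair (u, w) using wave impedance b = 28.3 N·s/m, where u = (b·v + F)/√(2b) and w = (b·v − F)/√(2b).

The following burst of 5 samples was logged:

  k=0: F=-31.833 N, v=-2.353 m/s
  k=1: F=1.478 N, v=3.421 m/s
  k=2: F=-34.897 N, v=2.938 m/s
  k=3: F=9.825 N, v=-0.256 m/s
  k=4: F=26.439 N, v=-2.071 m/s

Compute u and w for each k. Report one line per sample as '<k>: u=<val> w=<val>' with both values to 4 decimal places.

k=0: b·v=28.3×(-2.353)=-66.5899; √(2b)=7.5233; u=(-66.5899+(-31.833))/7.5233=-13.0824, w=(-66.5899−(-31.833))/7.5233=-4.6199
k=1: b·v=28.3×3.421=96.8143; √(2b)=7.5233; u=(96.8143+1.478)/7.5233=13.0651, w=(96.8143−1.478)/7.5233=12.6721
k=2: b·v=28.3×2.938=83.1454; √(2b)=7.5233; u=(83.1454+(-34.897))/7.5233=6.4132, w=(83.1454−(-34.897))/7.5233=15.6902
k=3: b·v=28.3×(-0.256)=-7.2448; √(2b)=7.5233; u=(-7.2448+9.825)/7.5233=0.3430, w=(-7.2448−9.825)/7.5233=-2.2689
k=4: b·v=28.3×(-2.071)=-58.6093; √(2b)=7.5233; u=(-58.6093+26.439)/7.5233=-4.2761, w=(-58.6093−26.439)/7.5233=-11.3047

0: u=-13.0824 w=-4.6199
1: u=13.0651 w=12.6721
2: u=6.4132 w=15.6902
3: u=0.3430 w=-2.2689
4: u=-4.2761 w=-11.3047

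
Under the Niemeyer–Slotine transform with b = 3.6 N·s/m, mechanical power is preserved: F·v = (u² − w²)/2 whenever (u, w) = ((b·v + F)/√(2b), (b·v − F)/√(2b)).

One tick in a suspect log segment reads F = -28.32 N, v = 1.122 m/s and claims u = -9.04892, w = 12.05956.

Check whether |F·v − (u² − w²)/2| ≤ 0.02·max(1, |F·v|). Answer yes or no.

yes

F·v = (-28.32)×1.122 = -31.7750 W.
(u² − w²)/2 = (81.8830 − 145.4330)/2 = -31.7750 W.
|Δ| = 0.0000;  2% of max(1, |F·v|) = 0.6355.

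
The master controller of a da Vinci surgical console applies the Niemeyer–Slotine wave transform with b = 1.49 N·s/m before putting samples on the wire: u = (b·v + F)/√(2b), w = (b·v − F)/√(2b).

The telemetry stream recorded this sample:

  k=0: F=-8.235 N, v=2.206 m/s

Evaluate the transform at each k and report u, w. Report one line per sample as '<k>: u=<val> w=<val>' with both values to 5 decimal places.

0: u=-2.86633 w=6.67448

k=0: b·v=1.49×2.206=3.28694; √(2b)=1.72627; u=(3.28694+(-8.235))/1.72627=-2.86633, w=(3.28694−(-8.235))/1.72627=6.67448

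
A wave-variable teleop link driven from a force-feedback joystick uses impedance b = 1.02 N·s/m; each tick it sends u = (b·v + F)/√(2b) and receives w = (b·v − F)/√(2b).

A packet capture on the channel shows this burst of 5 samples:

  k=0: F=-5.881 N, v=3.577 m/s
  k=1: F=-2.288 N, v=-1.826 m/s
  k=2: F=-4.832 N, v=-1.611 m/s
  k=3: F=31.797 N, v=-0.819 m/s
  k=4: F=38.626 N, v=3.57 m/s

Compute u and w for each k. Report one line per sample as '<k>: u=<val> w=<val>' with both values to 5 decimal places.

k=0: b·v=1.02×3.577=3.64854; √(2b)=1.42829; u=(3.64854+(-5.881))/1.42829=-1.56303, w=(3.64854−(-5.881))/1.42829=6.67201
k=1: b·v=1.02×(-1.826)=-1.86252; √(2b)=1.42829; u=(-1.86252+(-2.288))/1.42829=-2.90595, w=(-1.86252−(-2.288))/1.42829=0.29790
k=2: b·v=1.02×(-1.611)=-1.64322; √(2b)=1.42829; u=(-1.64322+(-4.832))/1.42829=-4.53356, w=(-1.64322−(-4.832))/1.42829=2.23259
k=3: b·v=1.02×(-0.819)=-0.83538; √(2b)=1.42829; u=(-0.83538+31.797)/1.42829=21.67747, w=(-0.83538−31.797)/1.42829=-22.84724
k=4: b·v=1.02×3.57=3.64140; √(2b)=1.42829; u=(3.64140+38.626)/1.42829=29.59310, w=(3.64140−38.626)/1.42829=-24.49412

0: u=-1.56303 w=6.67201
1: u=-2.90595 w=0.29790
2: u=-4.53356 w=2.23259
3: u=21.67747 w=-22.84724
4: u=29.59310 w=-24.49412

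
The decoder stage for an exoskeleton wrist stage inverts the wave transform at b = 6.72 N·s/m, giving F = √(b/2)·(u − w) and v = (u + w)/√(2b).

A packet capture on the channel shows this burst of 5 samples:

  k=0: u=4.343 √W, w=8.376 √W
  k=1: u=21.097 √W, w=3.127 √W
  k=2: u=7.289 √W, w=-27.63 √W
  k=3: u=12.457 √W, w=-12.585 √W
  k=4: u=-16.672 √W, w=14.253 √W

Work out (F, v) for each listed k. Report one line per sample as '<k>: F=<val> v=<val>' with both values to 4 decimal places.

k=0: u−w=-4.0330, u+w=12.7190; √(b/2)=1.8330, √(2b)=3.6661; F=1.8330×(-4.033)=-7.3926, v=12.7190/3.6661=3.4694
k=1: u−w=17.9700, u+w=24.2240; √(b/2)=1.8330, √(2b)=3.6661; F=1.8330×17.97=32.9396, v=24.2240/3.6661=6.6076
k=2: u−w=34.9190, u+w=-20.3410; √(b/2)=1.8330, √(2b)=3.6661; F=1.8330×34.919=64.0076, v=-20.3410/3.6661=-5.5485
k=3: u−w=25.0420, u+w=-0.1280; √(b/2)=1.8330, √(2b)=3.6661; F=1.8330×25.042=45.9027, v=-0.1280/3.6661=-0.0349
k=4: u−w=-30.9250, u+w=-2.4190; √(b/2)=1.8330, √(2b)=3.6661; F=1.8330×(-30.925)=-56.6865, v=-2.4190/3.6661=-0.6598

0: F=-7.3926 v=3.4694
1: F=32.9396 v=6.6076
2: F=64.0076 v=-5.5485
3: F=45.9027 v=-0.0349
4: F=-56.6865 v=-0.6598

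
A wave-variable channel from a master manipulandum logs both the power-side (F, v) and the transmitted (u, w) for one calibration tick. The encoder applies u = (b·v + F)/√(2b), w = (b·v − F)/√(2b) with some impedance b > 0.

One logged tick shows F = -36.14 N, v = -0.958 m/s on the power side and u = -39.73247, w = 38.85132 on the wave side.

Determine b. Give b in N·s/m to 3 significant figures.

b = 0.423 N·s/m

u + w = -0.88115;  u + w = √(2b)·v, so √(2b) = -0.88115/(-0.958) = 0.91978.
b = (√(2b))²/2 = 0.84600/2 = 0.42300.
(Check via u − w = 2F/√(2b): u − w = -78.58379, 2F/√(2b) = -78.58394.)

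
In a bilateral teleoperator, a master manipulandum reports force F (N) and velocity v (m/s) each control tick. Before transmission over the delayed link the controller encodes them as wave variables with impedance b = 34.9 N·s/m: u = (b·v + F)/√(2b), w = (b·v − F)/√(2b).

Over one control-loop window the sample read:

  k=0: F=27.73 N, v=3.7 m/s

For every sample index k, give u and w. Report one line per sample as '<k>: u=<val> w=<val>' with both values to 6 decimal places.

0: u=18.775197 w=12.136969

k=0: b·v=34.9×3.7=129.130000; √(2b)=8.354639; u=(129.130000+27.73)/8.354639=18.775197, w=(129.130000−27.73)/8.354639=12.136969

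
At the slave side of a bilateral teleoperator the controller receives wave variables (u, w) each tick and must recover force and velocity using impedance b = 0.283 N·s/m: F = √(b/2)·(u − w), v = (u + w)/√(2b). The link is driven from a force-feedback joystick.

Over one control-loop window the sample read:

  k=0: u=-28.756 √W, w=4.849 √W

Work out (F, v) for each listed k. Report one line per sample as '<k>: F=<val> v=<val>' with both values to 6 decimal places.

0: F=-12.641020 v=-31.777291

k=0: u−w=-33.605000, u+w=-23.907000; √(b/2)=0.376165, √(2b)=0.752330; F=0.376165×(-33.605)=-12.641020, v=-23.907000/0.752330=-31.777291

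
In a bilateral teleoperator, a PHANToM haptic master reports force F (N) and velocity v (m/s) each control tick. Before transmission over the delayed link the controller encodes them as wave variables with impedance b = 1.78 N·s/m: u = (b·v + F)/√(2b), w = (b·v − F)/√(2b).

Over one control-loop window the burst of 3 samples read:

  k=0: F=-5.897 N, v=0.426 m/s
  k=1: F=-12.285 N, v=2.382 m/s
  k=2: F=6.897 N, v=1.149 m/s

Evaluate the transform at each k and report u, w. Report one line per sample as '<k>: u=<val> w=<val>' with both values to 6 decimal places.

0: u=-2.723516 w=3.527291
1: u=-4.263863 w=8.758211
2: u=4.739367 w=-2.571438

k=0: b·v=1.78×0.426=0.758280; √(2b)=1.886796; u=(0.758280+(-5.897))/1.886796=-2.723516, w=(0.758280−(-5.897))/1.886796=3.527291
k=1: b·v=1.78×2.382=4.239960; √(2b)=1.886796; u=(4.239960+(-12.285))/1.886796=-4.263863, w=(4.239960−(-12.285))/1.886796=8.758211
k=2: b·v=1.78×1.149=2.045220; √(2b)=1.886796; u=(2.045220+6.897)/1.886796=4.739367, w=(2.045220−6.897)/1.886796=-2.571438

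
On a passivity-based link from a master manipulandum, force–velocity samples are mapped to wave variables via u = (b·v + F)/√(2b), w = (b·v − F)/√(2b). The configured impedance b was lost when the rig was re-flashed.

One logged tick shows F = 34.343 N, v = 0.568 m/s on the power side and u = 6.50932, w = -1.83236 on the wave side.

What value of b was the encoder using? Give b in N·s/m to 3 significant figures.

u + w = 4.67696;  u + w = √(2b)·v, so √(2b) = 4.67696/0.568 = 8.23408.
b = (√(2b))²/2 = 67.80015/2 = 33.90007.
(Check via u − w = 2F/√(2b): u − w = 8.34168, 2F/√(2b) = 8.34167.)

b = 33.9 N·s/m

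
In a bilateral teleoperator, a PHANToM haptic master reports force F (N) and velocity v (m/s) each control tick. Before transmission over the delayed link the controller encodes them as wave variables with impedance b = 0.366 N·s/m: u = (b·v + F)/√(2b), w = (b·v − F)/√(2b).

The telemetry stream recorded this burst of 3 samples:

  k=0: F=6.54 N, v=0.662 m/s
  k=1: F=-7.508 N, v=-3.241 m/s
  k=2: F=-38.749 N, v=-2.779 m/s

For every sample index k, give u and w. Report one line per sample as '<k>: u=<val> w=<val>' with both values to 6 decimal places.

k=0: b·v=0.366×0.662=0.242292; √(2b)=0.855570; u=(0.242292+6.54)/0.855570=7.927221, w=(0.242292−6.54)/0.855570=-7.360833
k=1: b·v=0.366×(-3.241)=-1.186206; √(2b)=0.855570; u=(-1.186206+(-7.508))/0.855570=-10.161888, w=(-1.186206−(-7.508))/0.855570=7.388985
k=2: b·v=0.366×(-2.779)=-1.017114; √(2b)=0.855570; u=(-1.017114+(-38.749))/0.855570=-46.479090, w=(-1.017114−(-38.749))/0.855570=44.101461

0: u=7.927221 w=-7.360833
1: u=-10.161888 w=7.388985
2: u=-46.479090 w=44.101461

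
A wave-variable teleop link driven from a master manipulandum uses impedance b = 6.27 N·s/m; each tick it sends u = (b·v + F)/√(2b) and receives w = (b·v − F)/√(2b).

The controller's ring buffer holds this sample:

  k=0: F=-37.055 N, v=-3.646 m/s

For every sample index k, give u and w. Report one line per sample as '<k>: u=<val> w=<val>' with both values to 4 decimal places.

0: u=-16.9196 w=4.0084

k=0: b·v=6.27×(-3.646)=-22.8604; √(2b)=3.5412; u=(-22.8604+(-37.055))/3.5412=-16.9196, w=(-22.8604−(-37.055))/3.5412=4.0084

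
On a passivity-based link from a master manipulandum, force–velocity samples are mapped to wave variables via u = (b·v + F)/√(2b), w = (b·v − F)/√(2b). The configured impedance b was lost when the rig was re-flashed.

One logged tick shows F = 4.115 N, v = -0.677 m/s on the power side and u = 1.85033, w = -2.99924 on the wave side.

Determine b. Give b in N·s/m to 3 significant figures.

b = 1.44 N·s/m

u + w = -1.1489;  u + w = √(2b)·v, so √(2b) = -1.1489/(-0.677) = 1.6971.
b = (√(2b))²/2 = 2.8800/2 = 1.4400.
(Check via u − w = 2F/√(2b): u − w = 4.8496, 2F/√(2b) = 4.8496.)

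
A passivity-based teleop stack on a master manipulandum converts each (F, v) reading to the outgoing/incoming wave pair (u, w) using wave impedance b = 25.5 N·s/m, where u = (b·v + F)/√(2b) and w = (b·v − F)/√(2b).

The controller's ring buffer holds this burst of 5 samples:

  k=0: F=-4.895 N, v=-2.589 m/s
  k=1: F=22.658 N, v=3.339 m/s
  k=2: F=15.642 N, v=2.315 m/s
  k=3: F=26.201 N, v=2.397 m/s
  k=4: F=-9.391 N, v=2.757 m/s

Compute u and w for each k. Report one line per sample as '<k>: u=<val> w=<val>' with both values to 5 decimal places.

0: u=-9.93002 w=-8.55914
1: u=15.09537 w=8.74986
2: u=10.45652 w=6.07589
3: u=12.22788 w=4.89013
4: u=8.52946 w=11.15946

k=0: b·v=25.5×(-2.589)=-66.01950; √(2b)=7.14143; u=(-66.01950+(-4.895))/7.14143=-9.93002, w=(-66.01950−(-4.895))/7.14143=-8.55914
k=1: b·v=25.5×3.339=85.14450; √(2b)=7.14143; u=(85.14450+22.658)/7.14143=15.09537, w=(85.14450−22.658)/7.14143=8.74986
k=2: b·v=25.5×2.315=59.03250; √(2b)=7.14143; u=(59.03250+15.642)/7.14143=10.45652, w=(59.03250−15.642)/7.14143=6.07589
k=3: b·v=25.5×2.397=61.12350; √(2b)=7.14143; u=(61.12350+26.201)/7.14143=12.22788, w=(61.12350−26.201)/7.14143=4.89013
k=4: b·v=25.5×2.757=70.30350; √(2b)=7.14143; u=(70.30350+(-9.391))/7.14143=8.52946, w=(70.30350−(-9.391))/7.14143=11.15946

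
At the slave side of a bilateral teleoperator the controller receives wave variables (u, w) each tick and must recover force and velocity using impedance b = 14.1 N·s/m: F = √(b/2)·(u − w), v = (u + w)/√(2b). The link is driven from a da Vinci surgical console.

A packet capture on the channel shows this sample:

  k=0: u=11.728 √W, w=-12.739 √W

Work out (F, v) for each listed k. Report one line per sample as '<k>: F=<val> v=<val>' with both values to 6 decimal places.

k=0: u−w=24.467000, u+w=-1.011000; √(b/2)=2.655184, √(2b)=5.310367; F=2.655184×24.467=64.964377, v=-1.011000/5.310367=-0.190382

0: F=64.964377 v=-0.190382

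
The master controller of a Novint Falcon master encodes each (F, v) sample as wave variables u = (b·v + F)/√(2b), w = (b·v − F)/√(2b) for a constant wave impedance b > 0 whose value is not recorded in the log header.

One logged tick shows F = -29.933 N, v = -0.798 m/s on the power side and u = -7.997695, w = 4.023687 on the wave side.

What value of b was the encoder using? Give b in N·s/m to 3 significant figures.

u + w = -3.974008;  u + w = √(2b)·v, so √(2b) = -3.974008/(-0.798) = 4.979960.
b = (√(2b))²/2 = 24.800001/2 = 12.400000.
(Check via u − w = 2F/√(2b): u − w = -12.021382, 2F/√(2b) = -12.021382.)

b = 12.4 N·s/m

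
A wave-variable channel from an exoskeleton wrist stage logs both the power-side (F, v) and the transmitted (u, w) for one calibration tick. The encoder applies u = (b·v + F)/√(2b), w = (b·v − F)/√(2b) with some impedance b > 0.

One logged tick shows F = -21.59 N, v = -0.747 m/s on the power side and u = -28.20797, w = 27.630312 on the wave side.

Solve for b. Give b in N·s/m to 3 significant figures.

b = 0.299 N·s/m

u + w = -0.577658;  u + w = √(2b)·v, so √(2b) = -0.577658/(-0.747) = 0.773304.
b = (√(2b))²/2 = 0.597999/2 = 0.298999.
(Check via u − w = 2F/√(2b): u − w = -55.838282, 2F/√(2b) = -55.838333.)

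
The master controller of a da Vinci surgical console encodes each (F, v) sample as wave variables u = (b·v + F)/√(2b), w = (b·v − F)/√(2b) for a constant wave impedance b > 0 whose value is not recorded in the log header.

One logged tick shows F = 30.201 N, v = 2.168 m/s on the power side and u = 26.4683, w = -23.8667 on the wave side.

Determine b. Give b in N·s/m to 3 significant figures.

b = 0.72 N·s/m

u + w = 2.601600;  u + w = √(2b)·v, so √(2b) = 2.601600/2.168 = 1.200000.
b = (√(2b))²/2 = 1.440000/2 = 0.720000.
(Check via u − w = 2F/√(2b): u − w = 50.335000, 2F/√(2b) = 50.335000.)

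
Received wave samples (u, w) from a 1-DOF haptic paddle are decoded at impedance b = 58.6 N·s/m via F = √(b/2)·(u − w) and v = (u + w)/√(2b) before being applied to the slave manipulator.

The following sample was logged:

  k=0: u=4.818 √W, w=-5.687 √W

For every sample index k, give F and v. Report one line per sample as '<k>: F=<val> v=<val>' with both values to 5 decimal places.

0: F=56.86301 v=-0.08027

k=0: u−w=10.50500, u+w=-0.86900; √(b/2)=5.41295, √(2b)=10.82589; F=5.41295×10.505=56.86301, v=-0.86900/10.82589=-0.08027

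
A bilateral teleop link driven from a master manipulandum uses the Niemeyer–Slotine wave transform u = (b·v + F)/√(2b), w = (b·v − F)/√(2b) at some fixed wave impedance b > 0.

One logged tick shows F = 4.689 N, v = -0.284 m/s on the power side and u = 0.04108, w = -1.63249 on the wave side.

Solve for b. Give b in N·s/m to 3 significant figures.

u + w = -1.5914;  u + w = √(2b)·v, so √(2b) = -1.5914/(-0.284) = 5.6036.
b = (√(2b))²/2 = 31.3998/2 = 15.6999.
(Check via u − w = 2F/√(2b): u − w = 1.6736, 2F/√(2b) = 1.6736.)

b = 15.7 N·s/m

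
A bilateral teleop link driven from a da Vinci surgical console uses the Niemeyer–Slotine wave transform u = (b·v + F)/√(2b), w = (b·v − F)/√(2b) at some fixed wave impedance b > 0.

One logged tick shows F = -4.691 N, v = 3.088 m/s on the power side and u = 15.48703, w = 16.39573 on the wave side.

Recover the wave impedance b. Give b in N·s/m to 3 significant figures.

u + w = 31.8828;  u + w = √(2b)·v, so √(2b) = 31.8828/3.088 = 10.3247.
b = (√(2b))²/2 = 106.6000/2 = 53.3000.
(Check via u − w = 2F/√(2b): u − w = -0.9087, 2F/√(2b) = -0.9087.)

b = 53.3 N·s/m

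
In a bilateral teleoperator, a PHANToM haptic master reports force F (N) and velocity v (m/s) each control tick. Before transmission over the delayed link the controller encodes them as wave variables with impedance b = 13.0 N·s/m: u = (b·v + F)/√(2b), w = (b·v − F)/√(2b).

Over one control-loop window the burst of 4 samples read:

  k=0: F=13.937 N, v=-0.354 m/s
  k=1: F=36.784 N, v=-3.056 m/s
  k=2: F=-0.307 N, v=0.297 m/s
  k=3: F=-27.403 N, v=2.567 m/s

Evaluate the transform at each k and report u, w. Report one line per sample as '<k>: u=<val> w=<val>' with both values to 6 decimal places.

0: u=1.830744 w=-3.635797
1: u=-0.577366 w=-15.005238
2: u=0.696997 w=0.817412
3: u=1.170421 w=11.918762

k=0: b·v=13.0×(-0.354)=-4.602000; √(2b)=5.099020; u=(-4.602000+13.937)/5.099020=1.830744, w=(-4.602000−13.937)/5.099020=-3.635797
k=1: b·v=13.0×(-3.056)=-39.728000; √(2b)=5.099020; u=(-39.728000+36.784)/5.099020=-0.577366, w=(-39.728000−36.784)/5.099020=-15.005238
k=2: b·v=13.0×0.297=3.861000; √(2b)=5.099020; u=(3.861000+(-0.307))/5.099020=0.696997, w=(3.861000−(-0.307))/5.099020=0.817412
k=3: b·v=13.0×2.567=33.371000; √(2b)=5.099020; u=(33.371000+(-27.403))/5.099020=1.170421, w=(33.371000−(-27.403))/5.099020=11.918762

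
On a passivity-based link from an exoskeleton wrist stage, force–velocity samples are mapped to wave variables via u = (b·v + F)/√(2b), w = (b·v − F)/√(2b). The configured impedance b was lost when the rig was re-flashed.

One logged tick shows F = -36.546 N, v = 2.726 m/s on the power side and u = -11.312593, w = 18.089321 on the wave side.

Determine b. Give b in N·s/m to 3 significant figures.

u + w = 6.776728;  u + w = √(2b)·v, so √(2b) = 6.776728/2.726 = 2.485960.
b = (√(2b))²/2 = 6.179999/2 = 3.090000.
(Check via u − w = 2F/√(2b): u − w = -29.401914, 2F/√(2b) = -29.401917.)

b = 3.09 N·s/m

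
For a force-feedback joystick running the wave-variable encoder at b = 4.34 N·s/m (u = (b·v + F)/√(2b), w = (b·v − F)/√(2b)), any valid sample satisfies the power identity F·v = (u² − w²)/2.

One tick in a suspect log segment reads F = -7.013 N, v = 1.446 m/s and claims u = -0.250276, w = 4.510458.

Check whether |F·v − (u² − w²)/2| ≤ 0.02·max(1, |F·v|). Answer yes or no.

F·v = (-7.013)×1.446 = -10.140798 W.
(u² − w²)/2 = (0.062638 − 20.344231)/2 = -10.140797 W.
|Δ| = 0.000001;  2% of max(1, |F·v|) = 0.202816.

yes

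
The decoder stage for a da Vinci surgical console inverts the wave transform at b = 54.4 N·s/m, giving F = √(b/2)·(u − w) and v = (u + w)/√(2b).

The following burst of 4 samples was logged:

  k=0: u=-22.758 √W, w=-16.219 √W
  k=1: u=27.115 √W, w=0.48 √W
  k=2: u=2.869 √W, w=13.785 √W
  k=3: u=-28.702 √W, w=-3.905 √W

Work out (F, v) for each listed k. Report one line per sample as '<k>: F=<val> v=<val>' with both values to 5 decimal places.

0: F=-34.10325 v=-3.73675
1: F=138.91116 v=2.64555
2: F=-56.93089 v=1.59663
3: F=-129.32533 v=-3.12605

k=0: u−w=-6.53900, u+w=-38.97700; √(b/2)=5.21536, √(2b)=10.43072; F=5.21536×(-6.539)=-34.10325, v=-38.97700/10.43072=-3.73675
k=1: u−w=26.63500, u+w=27.59500; √(b/2)=5.21536, √(2b)=10.43072; F=5.21536×26.635=138.91116, v=27.59500/10.43072=2.64555
k=2: u−w=-10.91600, u+w=16.65400; √(b/2)=5.21536, √(2b)=10.43072; F=5.21536×(-10.916)=-56.93089, v=16.65400/10.43072=1.59663
k=3: u−w=-24.79700, u+w=-32.60700; √(b/2)=5.21536, √(2b)=10.43072; F=5.21536×(-24.797)=-129.32533, v=-32.60700/10.43072=-3.12605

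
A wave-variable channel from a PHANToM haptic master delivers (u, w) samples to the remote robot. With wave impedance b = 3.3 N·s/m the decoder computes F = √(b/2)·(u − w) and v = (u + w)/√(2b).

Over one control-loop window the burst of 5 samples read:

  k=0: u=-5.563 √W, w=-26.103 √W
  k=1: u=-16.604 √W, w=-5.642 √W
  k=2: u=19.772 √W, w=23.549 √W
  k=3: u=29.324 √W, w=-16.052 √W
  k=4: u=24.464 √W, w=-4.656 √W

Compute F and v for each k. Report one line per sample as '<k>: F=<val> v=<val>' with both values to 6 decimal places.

k=0: u−w=20.540000, u+w=-31.666000; √(b/2)=1.284523, √(2b)=2.569047; F=1.284523×20.54=26.384108, v=-31.666000/2.569047=-12.325974
k=1: u−w=-10.962000, u+w=-22.246000; √(b/2)=1.284523, √(2b)=2.569047; F=1.284523×(-10.962)=-14.080944, v=-22.246000/2.569047=-8.659244
k=2: u−w=-3.777000, u+w=43.321000; √(b/2)=1.284523, √(2b)=2.569047; F=1.284523×(-3.777)=-4.851644, v=43.321000/2.569047=16.862676
k=3: u−w=45.376000, u+w=13.272000; √(b/2)=1.284523, √(2b)=2.569047; F=1.284523×45.376=58.286527, v=13.272000/2.569047=5.166119
k=4: u−w=29.120000, u+w=19.808000; √(b/2)=1.284523, √(2b)=2.569047; F=1.284523×29.12=37.405317, v=19.808000/2.569047=7.710254

0: F=26.384108 v=-12.325974
1: F=-14.080944 v=-8.659244
2: F=-4.851644 v=16.862676
3: F=58.286527 v=5.166119
4: F=37.405317 v=7.710254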